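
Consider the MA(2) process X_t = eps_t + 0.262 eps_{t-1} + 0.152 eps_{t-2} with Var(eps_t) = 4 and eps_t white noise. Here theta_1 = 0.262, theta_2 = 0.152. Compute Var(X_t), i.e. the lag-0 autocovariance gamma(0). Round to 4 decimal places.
\gamma(0) = 4.3670

For an MA(q) process X_t = eps_t + sum_i theta_i eps_{t-i} with
Var(eps_t) = sigma^2, the variance is
  gamma(0) = sigma^2 * (1 + sum_i theta_i^2).
  sum_i theta_i^2 = (0.262)^2 + (0.152)^2 = 0.068644 + 0.023104 = 0.091748.
  gamma(0) = 4 * (1 + 0.091748) = 4 * 1.091748 = 4.366992, which rounds to 4.3670.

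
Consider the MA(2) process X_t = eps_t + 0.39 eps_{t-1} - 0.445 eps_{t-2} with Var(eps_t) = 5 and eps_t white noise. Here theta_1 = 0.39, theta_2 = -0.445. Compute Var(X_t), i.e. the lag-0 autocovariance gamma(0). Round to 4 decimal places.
\gamma(0) = 6.7506

For an MA(q) process X_t = eps_t + sum_i theta_i eps_{t-i} with
Var(eps_t) = sigma^2, the variance is
  gamma(0) = sigma^2 * (1 + sum_i theta_i^2).
  sum_i theta_i^2 = (0.39)^2 + (-0.445)^2 = 0.1521 + 0.198025 = 0.350125.
  gamma(0) = 5 * (1 + 0.350125) = 5 * 1.350125 = 6.750625, which rounds to 6.7506.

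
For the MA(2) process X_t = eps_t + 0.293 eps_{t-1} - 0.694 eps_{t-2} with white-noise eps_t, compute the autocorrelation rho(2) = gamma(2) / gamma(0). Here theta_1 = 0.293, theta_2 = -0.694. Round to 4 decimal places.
\rho(2) = -0.4427

For an MA(q) process with theta_0 = 1, the autocovariance is
  gamma(k) = sigma^2 * sum_{i=0..q-k} theta_i * theta_{i+k},
and rho(k) = gamma(k) / gamma(0). Sigma^2 cancels.
  numerator   = (1)*(-0.694) = -0.694.
  denominator = (1)^2 + (0.293)^2 + (-0.694)^2 = 1.567485.
  rho(2) = -0.694 / 1.567485 = -0.4427.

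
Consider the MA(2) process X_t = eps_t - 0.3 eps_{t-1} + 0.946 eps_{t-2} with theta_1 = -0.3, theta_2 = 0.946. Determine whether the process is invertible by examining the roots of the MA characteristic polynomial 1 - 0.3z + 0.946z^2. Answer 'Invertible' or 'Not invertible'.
\text{Invertible}

The MA(q) characteristic polynomial is P(z) = 1 - 0.3z + 0.946z^2.
Invertibility requires all roots to lie outside the unit circle, i.e. |z| > 1 for every root.
Set 1 + (-0.3) z + (0.946) z^2 = 0, i.e. a z^2 + b z + c = 0 with a = 0.946, b = -0.3, c = 1.
Discriminant D = b^2 - 4ac = (-0.3)^2 - 4*(0.946)*1 = 0.09 - (3.784) = -3.694.
D < 0, so the roots are the complex-conjugate pair z = (-b +/- i sqrt(-D)) / (2a) = 0.1586 +/- 1.0158i.
For a conjugate pair |z|^2 = z * conj(z) = (product of roots) = c/a = 1/(0.946) = 1.057082, so |z| = sqrt(1.057082) = 1.0281 for both roots.
Moduli of all roots: 1.0281, 1.0281.
All moduli strictly greater than 1? Yes.
Verdict: Invertible.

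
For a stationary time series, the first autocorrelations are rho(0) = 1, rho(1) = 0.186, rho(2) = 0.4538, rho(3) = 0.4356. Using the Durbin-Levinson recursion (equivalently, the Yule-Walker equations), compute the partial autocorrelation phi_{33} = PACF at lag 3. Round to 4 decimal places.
\phi_{33} = 0.3920

The PACF at lag k is phi_{kk}, the last component of the solution
to the Yule-Walker system G_k phi = r_k where
  (G_k)_{ij} = rho(|i - j|), (r_k)_i = rho(i), i,j = 1..k.
Equivalently, Durbin-Levinson gives phi_{kk} iteratively:
  phi_{11} = rho(1)
  phi_{kk} = [rho(k) - sum_{j=1..k-1} phi_{k-1,j} rho(k-j)]
            / [1 - sum_{j=1..k-1} phi_{k-1,j} rho(j)],
  phi_{k,j} = phi_{k-1,j} - phi_{kk} phi_{k-1,k-j},  j = 1..k-1.
Step k = 1:
  phi_11 = rho(1) = 0.186.
Step k = 2:
  phi_22 = [rho(2) - phi_11 rho(1)] / [1 - phi_11 rho(1)] = [0.4538 - (0.186)(0.186)] / [1 - (0.186)(0.186)]
         = 0.419204 / 0.965404 = 0.434226.
  Update: phi_21 = phi_11 - phi_22 phi_11 = 0.186 - (0.434226)(0.186) = 0.105234.
Step k = 3:
  phi_33 = [rho(3) - phi_21 rho(2) - phi_22 rho(1)] / [1 - phi_21 rho(1) - phi_22 rho(2)]
    numerator   = 0.4356 - (0.105234)(0.4538) - (0.434226)(0.186) = 0.30707874
    denominator = 1 - (0.105234)(0.186) - (0.434226)(0.4538) = 0.78337451
  phi_33 = 0.30707874 / 0.78337451 = 0.392.
Therefore phi_{33} = 0.3920.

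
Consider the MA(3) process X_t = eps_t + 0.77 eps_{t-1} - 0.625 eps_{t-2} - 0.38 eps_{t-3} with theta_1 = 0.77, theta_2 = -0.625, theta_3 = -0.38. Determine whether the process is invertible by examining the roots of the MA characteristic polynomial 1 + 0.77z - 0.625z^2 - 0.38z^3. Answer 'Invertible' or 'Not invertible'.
\text{Not invertible}

The MA(q) characteristic polynomial is P(z) = 1 + 0.77z - 0.625z^2 - 0.38z^3.
Invertibility requires all roots to lie outside the unit circle, i.e. |z| > 1 for every root.
Degree 3: look for a simple real root z0 first, then factor out (1 - z/z0) and solve the remaining quadratic.
Testing z0 = -2: P(-2) = 1 + (0.77)(-2) + (-0.625)(-2)^2 + (-0.38)(-2)^3
  = 1 + (-1.54) + (-2.5) + (3.04) = 0.  So z_0 = -2 is a root, |z_0| = 2.
Divide out the factor (1 + 0.5 z) = (1 - z/z0) (since 1/z0 = -0.5):
  P(z) = (1 + 0.5 z)(1 + (0.27) z + (-0.76) z^2)
  [check: z-coef 0.27 - (-0.5) = 0.77; z^2-coef -0.76 - (-0.5)(0.27) = -0.625; z^3-coef -(-0.5)(-0.76) = -0.38.]
Remaining roots from the quadratic factor 1 + (0.27) z + (-0.76) z^2:
  Set 1 + (0.27) z + (-0.76) z^2 = 0, i.e. a z^2 + b z + c = 0 with a = -0.76, b = 0.27, c = 1.
  Discriminant D = b^2 - 4ac = (0.27)^2 - 4*(-0.76)*1 = 0.0729 - (-3.04) = 3.1129.
  D >= 0, so the roots are real: z = (-b +/- sqrt(D)) / (2a) = (-0.27 +/- 1.764341) / (-1.52).
    z_1 = (-0.27 + 1.764341) / (-1.52) = -0.9831,   |z_1| = 0.9831.
    z_2 = (-0.27 - 1.764341) / (-1.52) = 1.3384,   |z_2| = 1.3384.
Moduli of all roots: 2.0000, 0.9831, 1.3384.
All moduli strictly greater than 1? No.
Verdict: Not invertible.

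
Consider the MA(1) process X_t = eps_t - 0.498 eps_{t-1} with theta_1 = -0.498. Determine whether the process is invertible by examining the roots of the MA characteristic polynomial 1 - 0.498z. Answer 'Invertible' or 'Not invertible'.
\text{Invertible}

The MA(q) characteristic polynomial is P(z) = 1 - 0.498z.
Invertibility requires all roots to lie outside the unit circle, i.e. |z| > 1 for every root.
This is linear in z: 1 + (-0.498) z = 0  =>  z = -1/(-0.498) = 2.008032,  |z| = 2.008032.
Moduli of all roots: 2.0080.
All moduli strictly greater than 1? Yes.
Verdict: Invertible.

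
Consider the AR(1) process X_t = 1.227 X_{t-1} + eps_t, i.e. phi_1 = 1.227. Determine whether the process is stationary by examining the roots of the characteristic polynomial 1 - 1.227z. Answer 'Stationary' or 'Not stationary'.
\text{Not stationary}

The AR(p) characteristic polynomial is P(z) = 1 - 1.227z.
Stationarity requires all roots to lie outside the unit circle, i.e. |z| > 1 for every root.
This is linear in z: 1 + (-1.227) z = 0  =>  z = -1/(-1.227) = 0.814996,  |z| = 0.814996.
Moduli of all roots: 0.8150.
All moduli strictly greater than 1? No.
Verdict: Not stationary.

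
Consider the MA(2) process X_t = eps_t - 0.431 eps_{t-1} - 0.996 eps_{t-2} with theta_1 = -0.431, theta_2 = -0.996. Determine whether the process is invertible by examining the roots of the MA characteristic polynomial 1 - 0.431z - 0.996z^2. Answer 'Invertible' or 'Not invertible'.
\text{Not invertible}

The MA(q) characteristic polynomial is P(z) = 1 - 0.431z - 0.996z^2.
Invertibility requires all roots to lie outside the unit circle, i.e. |z| > 1 for every root.
Set 1 + (-0.431) z + (-0.996) z^2 = 0, i.e. a z^2 + b z + c = 0 with a = -0.996, b = -0.431, c = 1.
Discriminant D = b^2 - 4ac = (-0.431)^2 - 4*(-0.996)*1 = 0.185761 - (-3.984) = 4.169761.
D >= 0, so the roots are real: z = (-b +/- sqrt(D)) / (2a) = (0.431 +/- 2.041999) / (-1.992).
  z_1 = (0.431 + 2.041999) / (-1.992) = -1.2415,   |z_1| = 1.2415.
  z_2 = (0.431 - 2.041999) / (-1.992) = 0.8087,   |z_2| = 0.8087.
Moduli of all roots: 1.2415, 0.8087.
All moduli strictly greater than 1? No.
Verdict: Not invertible.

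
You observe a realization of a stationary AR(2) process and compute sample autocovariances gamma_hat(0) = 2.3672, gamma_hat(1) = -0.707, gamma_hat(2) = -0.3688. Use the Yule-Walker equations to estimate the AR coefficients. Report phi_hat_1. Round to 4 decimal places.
\hat\phi_{1} = -0.3790

The Yule-Walker equations for an AR(p) process read, in matrix form,
  Gamma_p phi = r_p,   with   (Gamma_p)_{ij} = gamma(|i - j|),
                       (r_p)_i = gamma(i),   i,j = 1..p.
Substitute the sample gammas (Toeplitz matrix and right-hand side of size 2):
  Gamma_p = [[2.3672, -0.707], [-0.707, 2.3672]]
  r_p     = [-0.707, -0.3688]
Written out:
  2.3672 phi_1 - 0.707 phi_2 = -0.707
  -0.707 phi_1 + 2.3672 phi_2 = -0.3688
Solve by Cramer's rule:
  det = gamma(0)^2 - gamma(1)^2 = (2.3672)^2 - (-0.707)^2 = 5.60363584 - 0.499849 = 5.10378684
  phi_hat_1 = [gamma(1) gamma(0) - gamma(1) gamma(2)] / det = [(-0.707)(2.3672) - (-0.707)(-0.3688)] / 5.10378684 = -1.934352 / 5.10378684 = -0.379
  phi_hat_2 = [gamma(0) gamma(2) - gamma(1)^2] / det = [(2.3672)(-0.3688) - (-0.707)^2] / 5.10378684 = -1.37287236 / 5.10378684 = -0.269
So phi_hat = [-0.3790, -0.2690].
Therefore phi_hat_1 = -0.3790.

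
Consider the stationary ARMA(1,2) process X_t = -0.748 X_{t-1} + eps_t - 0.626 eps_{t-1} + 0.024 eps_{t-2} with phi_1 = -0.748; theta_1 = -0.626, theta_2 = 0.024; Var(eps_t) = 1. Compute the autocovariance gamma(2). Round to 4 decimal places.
\gamma(2) = 3.5377

Multiply the model equation by X_{t-k} and take expectations. With theta_0 = psi_0 = 1 and psi_j the MA(infinity) weights, this gives
  gamma(k) - sum_i phi_i gamma(k-i) = c_k,
  c_k = sigma^2 * sum_{j=k..q} theta_j psi_{j-k}   (c_k = 0 for k > q),
using gamma(-m) = gamma(m).
psi-weights needed (psi_j = theta_j + sum_i phi_i psi_{j-i}):
  psi_1 = theta_1 + phi_1 = -0.626 + (-0.748) = -1.374
  psi_2 = theta_2 + phi_1 psi_1 = 0.024 + (-0.748)(-1.374) = 1.051752
Right-hand sides:
  c_0 = sigma^2 (1 + theta_1 psi_1 + theta_2 psi_2) = 1 * (1 + (-0.626)(-1.374) + (0.024)(1.051752)) = 1 * 1.885366 = 1.885366
  c_1 = sigma^2 (theta_1 + theta_2 psi_1) = 1 * (-0.626 + (0.024)(-1.374)) = -0.658976
  c_2 = sigma^2 theta_2 = 1 * (0.024) = 0.024
Equations for k = 0 and k = 1 (AR order 1):
  gamma(0) = phi_1 gamma(1) + c_0
  gamma(1) = phi_1 gamma(0) + c_1
Substituting the second into the first: gamma(0) (1 - phi_1^2) = c_0 + phi_1 c_1, so
  gamma(0) = (c_0 + phi_1 c_1) / (1 - phi_1^2) = (1.885366 + (-0.748)(-0.658976)) / (1 - (-0.748)^2) = 2.37828 / 0.440496 = 5.399096.
  gamma(1) = phi_1 gamma(0) + c_1 = (-0.748)(5.399096) + (-0.658976) = -4.6975.
For k = 2: gamma(2) = phi_1 gamma(1) + c_2
  = (-0.748)(-4.6975) + (0.024) = 3.53773.
Therefore gamma(2) = 3.5377 (to 4 decimal places).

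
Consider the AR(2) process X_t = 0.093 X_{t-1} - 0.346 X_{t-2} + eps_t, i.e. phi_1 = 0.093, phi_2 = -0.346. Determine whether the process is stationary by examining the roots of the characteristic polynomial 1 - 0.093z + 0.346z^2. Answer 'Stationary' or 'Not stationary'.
\text{Stationary}

The AR(p) characteristic polynomial is P(z) = 1 - 0.093z + 0.346z^2.
Stationarity requires all roots to lie outside the unit circle, i.e. |z| > 1 for every root.
Set 1 + (-0.093) z + (0.346) z^2 = 0, i.e. a z^2 + b z + c = 0 with a = 0.346, b = -0.093, c = 1.
Discriminant D = b^2 - 4ac = (-0.093)^2 - 4*(0.346)*1 = 0.008649 - (1.384) = -1.375351.
D < 0, so the roots are the complex-conjugate pair z = (-b +/- i sqrt(-D)) / (2a) = 0.1344 +/- 1.6947i.
For a conjugate pair |z|^2 = z * conj(z) = (product of roots) = c/a = 1/(0.346) = 2.890173, so |z| = sqrt(2.890173) = 1.7001 for both roots.
Moduli of all roots: 1.7001, 1.7001.
All moduli strictly greater than 1? Yes.
Verdict: Stationary.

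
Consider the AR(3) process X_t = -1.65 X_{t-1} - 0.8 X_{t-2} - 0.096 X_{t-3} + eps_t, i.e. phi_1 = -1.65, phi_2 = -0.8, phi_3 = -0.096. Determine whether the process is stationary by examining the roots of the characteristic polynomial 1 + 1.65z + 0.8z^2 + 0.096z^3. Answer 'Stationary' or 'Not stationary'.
\text{Stationary}

The AR(p) characteristic polynomial is P(z) = 1 + 1.65z + 0.8z^2 + 0.096z^3.
Stationarity requires all roots to lie outside the unit circle, i.e. |z| > 1 for every root.
Degree 3: look for a simple real root z0 first, then factor out (1 - z/z0) and solve the remaining quadratic.
Testing z0 = -1.25: P(-1.25) = 1 + (1.65)(-1.25) + (0.8)(-1.25)^2 + (0.096)(-1.25)^3
  = 1 + (-2.0625) + (1.25) + (-0.1875) = 0.  So z_0 = -1.25 is a root, |z_0| = 1.25.
Divide out the factor (1 + 0.8 z) = (1 - z/z0) (since 1/z0 = -0.8):
  P(z) = (1 + 0.8 z)(1 + (0.85) z + (0.12) z^2)
  [check: z-coef 0.85 - (-0.8) = 1.65; z^2-coef 0.12 - (-0.8)(0.85) = 0.8; z^3-coef -(-0.8)(0.12) = 0.096.]
Remaining roots from the quadratic factor 1 + (0.85) z + (0.12) z^2:
  Set 1 + (0.85) z + (0.12) z^2 = 0, i.e. a z^2 + b z + c = 0 with a = 0.12, b = 0.85, c = 1.
  Discriminant D = b^2 - 4ac = (0.85)^2 - 4*(0.12)*1 = 0.7225 - (0.48) = 0.2425.
  D >= 0, so the roots are real: z = (-b +/- sqrt(D)) / (2a) = (-0.85 +/- 0.492443) / (0.24).
    z_1 = (-0.85 + 0.492443) / (0.24) = -1.4898,   |z_1| = 1.4898.
    z_2 = (-0.85 - 0.492443) / (0.24) = -5.5935,   |z_2| = 5.5935.
Moduli of all roots: 1.2500, 1.4898, 5.5935.
All moduli strictly greater than 1? Yes.
Verdict: Stationary.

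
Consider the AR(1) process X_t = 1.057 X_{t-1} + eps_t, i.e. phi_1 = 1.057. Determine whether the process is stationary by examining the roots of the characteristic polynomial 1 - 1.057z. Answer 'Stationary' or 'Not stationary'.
\text{Not stationary}

The AR(p) characteristic polynomial is P(z) = 1 - 1.057z.
Stationarity requires all roots to lie outside the unit circle, i.e. |z| > 1 for every root.
This is linear in z: 1 + (-1.057) z = 0  =>  z = -1/(-1.057) = 0.946074,  |z| = 0.946074.
Moduli of all roots: 0.9461.
All moduli strictly greater than 1? No.
Verdict: Not stationary.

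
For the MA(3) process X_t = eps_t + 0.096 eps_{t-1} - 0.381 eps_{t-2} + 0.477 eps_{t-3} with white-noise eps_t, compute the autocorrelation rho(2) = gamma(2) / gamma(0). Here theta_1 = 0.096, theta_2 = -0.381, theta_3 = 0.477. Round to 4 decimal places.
\rho(2) = -0.2426

For an MA(q) process with theta_0 = 1, the autocovariance is
  gamma(k) = sigma^2 * sum_{i=0..q-k} theta_i * theta_{i+k},
and rho(k) = gamma(k) / gamma(0). Sigma^2 cancels.
  numerator   = (1)*(-0.381) + (0.096)*(0.477) = -0.335208.
  denominator = (1)^2 + (0.096)^2 + (-0.381)^2 + (0.477)^2 = 1.381906.
  rho(2) = -0.335208 / 1.381906 = -0.2426.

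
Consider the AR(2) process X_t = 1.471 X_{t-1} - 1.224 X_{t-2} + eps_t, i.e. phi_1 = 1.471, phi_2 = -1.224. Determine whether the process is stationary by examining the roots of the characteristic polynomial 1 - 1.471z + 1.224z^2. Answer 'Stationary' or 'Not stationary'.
\text{Not stationary}

The AR(p) characteristic polynomial is P(z) = 1 - 1.471z + 1.224z^2.
Stationarity requires all roots to lie outside the unit circle, i.e. |z| > 1 for every root.
Set 1 + (-1.471) z + (1.224) z^2 = 0, i.e. a z^2 + b z + c = 0 with a = 1.224, b = -1.471, c = 1.
Discriminant D = b^2 - 4ac = (-1.471)^2 - 4*(1.224)*1 = 2.163841 - (4.896) = -2.732159.
D < 0, so the roots are the complex-conjugate pair z = (-b +/- i sqrt(-D)) / (2a) = 0.6009 +/- 0.6752i.
For a conjugate pair |z|^2 = z * conj(z) = (product of roots) = c/a = 1/(1.224) = 0.816993, so |z| = sqrt(0.816993) = 0.9039 for both roots.
Moduli of all roots: 0.9039, 0.9039.
All moduli strictly greater than 1? No.
Verdict: Not stationary.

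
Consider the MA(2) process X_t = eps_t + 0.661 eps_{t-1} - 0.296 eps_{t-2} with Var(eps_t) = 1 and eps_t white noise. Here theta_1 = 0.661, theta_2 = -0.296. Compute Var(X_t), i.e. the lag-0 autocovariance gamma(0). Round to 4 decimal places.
\gamma(0) = 1.5245

For an MA(q) process X_t = eps_t + sum_i theta_i eps_{t-i} with
Var(eps_t) = sigma^2, the variance is
  gamma(0) = sigma^2 * (1 + sum_i theta_i^2).
  sum_i theta_i^2 = (0.661)^2 + (-0.296)^2 = 0.436921 + 0.087616 = 0.524537.
  gamma(0) = 1 * (1 + 0.524537) = 1 * 1.524537 = 1.524537, which rounds to 1.5245.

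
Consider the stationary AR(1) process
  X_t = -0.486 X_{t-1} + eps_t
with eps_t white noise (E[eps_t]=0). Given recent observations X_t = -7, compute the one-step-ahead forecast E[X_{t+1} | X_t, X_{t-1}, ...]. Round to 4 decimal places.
E[X_{t+1} \mid \mathcal F_t] = 3.4020

For an AR(p) model X_t = c + sum_i phi_i X_{t-i} + eps_t, the
one-step-ahead conditional mean is
  E[X_{t+1} | X_t, ...] = c + sum_i phi_i X_{t+1-i}.
Substitute known values:
  E[X_{t+1} | ...] = (-0.486) * (-7)
                   = 3.4020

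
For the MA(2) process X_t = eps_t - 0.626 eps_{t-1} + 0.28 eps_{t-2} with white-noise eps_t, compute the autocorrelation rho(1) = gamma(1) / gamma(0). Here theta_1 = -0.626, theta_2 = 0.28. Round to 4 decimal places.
\rho(1) = -0.5450

For an MA(q) process with theta_0 = 1, the autocovariance is
  gamma(k) = sigma^2 * sum_{i=0..q-k} theta_i * theta_{i+k},
and rho(k) = gamma(k) / gamma(0). Sigma^2 cancels.
  numerator   = (1)*(-0.626) + (-0.626)*(0.28) = -0.80128.
  denominator = (1)^2 + (-0.626)^2 + (0.28)^2 = 1.470276.
  rho(1) = -0.80128 / 1.470276 = -0.5450.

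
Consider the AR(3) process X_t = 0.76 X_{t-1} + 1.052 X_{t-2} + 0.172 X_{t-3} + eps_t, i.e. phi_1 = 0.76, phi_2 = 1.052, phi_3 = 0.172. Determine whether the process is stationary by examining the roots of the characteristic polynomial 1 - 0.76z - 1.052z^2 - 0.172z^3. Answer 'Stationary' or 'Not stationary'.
\text{Not stationary}

The AR(p) characteristic polynomial is P(z) = 1 - 0.76z - 1.052z^2 - 0.172z^3.
Stationarity requires all roots to lie outside the unit circle, i.e. |z| > 1 for every root.
Degree 3: look for a simple real root z0 first, then factor out (1 - z/z0) and solve the remaining quadratic.
Testing z0 = -5: P(-5) = 1 + (-0.76)(-5) + (-1.052)(-5)^2 + (-0.172)(-5)^3
  = 1 + (3.8) + (-26.3) + (21.5) = 0.  So z_0 = -5 is a root, |z_0| = 5.
Divide out the factor (1 + 0.2 z) = (1 - z/z0) (since 1/z0 = -0.2):
  P(z) = (1 + 0.2 z)(1 + (-0.96) z + (-0.86) z^2)
  [check: z-coef -0.96 - (-0.2) = -0.76; z^2-coef -0.86 - (-0.2)(-0.96) = -1.052; z^3-coef -(-0.2)(-0.86) = -0.172.]
Remaining roots from the quadratic factor 1 + (-0.96) z + (-0.86) z^2:
  Set 1 + (-0.96) z + (-0.86) z^2 = 0, i.e. a z^2 + b z + c = 0 with a = -0.86, b = -0.96, c = 1.
  Discriminant D = b^2 - 4ac = (-0.96)^2 - 4*(-0.86)*1 = 0.9216 - (-3.44) = 4.3616.
  D >= 0, so the roots are real: z = (-b +/- sqrt(D)) / (2a) = (0.96 +/- 2.088444) / (-1.72).
    z_1 = (0.96 + 2.088444) / (-1.72) = -1.7724,   |z_1| = 1.7724.
    z_2 = (0.96 - 2.088444) / (-1.72) = 0.6561,   |z_2| = 0.6561.
Moduli of all roots: 5.0000, 1.7724, 0.6561.
All moduli strictly greater than 1? No.
Verdict: Not stationary.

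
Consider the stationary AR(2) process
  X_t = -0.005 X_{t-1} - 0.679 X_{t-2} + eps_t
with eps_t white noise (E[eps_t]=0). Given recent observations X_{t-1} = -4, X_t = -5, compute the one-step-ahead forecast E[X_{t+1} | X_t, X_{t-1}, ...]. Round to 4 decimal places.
E[X_{t+1} \mid \mathcal F_t] = 2.7410

For an AR(p) model X_t = c + sum_i phi_i X_{t-i} + eps_t, the
one-step-ahead conditional mean is
  E[X_{t+1} | X_t, ...] = c + sum_i phi_i X_{t+1-i}.
Substitute known values:
  E[X_{t+1} | ...] = (-0.005) * (-5) + (-0.679) * (-4)
                   = 2.7410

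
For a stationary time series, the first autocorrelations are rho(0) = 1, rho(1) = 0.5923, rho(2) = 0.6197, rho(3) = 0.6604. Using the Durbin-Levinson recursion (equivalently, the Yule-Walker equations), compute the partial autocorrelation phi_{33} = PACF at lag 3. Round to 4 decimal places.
\phi_{33} = 0.3720

The PACF at lag k is phi_{kk}, the last component of the solution
to the Yule-Walker system G_k phi = r_k where
  (G_k)_{ij} = rho(|i - j|), (r_k)_i = rho(i), i,j = 1..k.
Equivalently, Durbin-Levinson gives phi_{kk} iteratively:
  phi_{11} = rho(1)
  phi_{kk} = [rho(k) - sum_{j=1..k-1} phi_{k-1,j} rho(k-j)]
            / [1 - sum_{j=1..k-1} phi_{k-1,j} rho(j)],
  phi_{k,j} = phi_{k-1,j} - phi_{kk} phi_{k-1,k-j},  j = 1..k-1.
Step k = 1:
  phi_11 = rho(1) = 0.5923.
Step k = 2:
  phi_22 = [rho(2) - phi_11 rho(1)] / [1 - phi_11 rho(1)] = [0.6197 - (0.5923)(0.5923)] / [1 - (0.5923)(0.5923)]
         = 0.26888071 / 0.64918071 = 0.414185.
  Update: phi_21 = phi_11 - phi_22 phi_11 = 0.5923 - (0.414185)(0.5923) = 0.346978.
Step k = 3:
  phi_33 = [rho(3) - phi_21 rho(2) - phi_22 rho(1)] / [1 - phi_21 rho(1) - phi_22 rho(2)]
    numerator   = 0.6604 - (0.346978)(0.6197) - (0.414185)(0.5923) = 0.20005589
    denominator = 1 - (0.346978)(0.5923) - (0.414185)(0.6197) = 0.53781444
  phi_33 = 0.20005589 / 0.53781444 = 0.372.
Therefore phi_{33} = 0.3720.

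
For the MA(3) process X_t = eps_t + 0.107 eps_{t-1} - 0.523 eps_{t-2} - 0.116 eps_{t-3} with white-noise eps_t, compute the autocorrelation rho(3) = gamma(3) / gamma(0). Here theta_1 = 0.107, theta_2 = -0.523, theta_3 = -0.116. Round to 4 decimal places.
\rho(3) = -0.0893

For an MA(q) process with theta_0 = 1, the autocovariance is
  gamma(k) = sigma^2 * sum_{i=0..q-k} theta_i * theta_{i+k},
and rho(k) = gamma(k) / gamma(0). Sigma^2 cancels.
  numerator   = (1)*(-0.116) = -0.116.
  denominator = (1)^2 + (0.107)^2 + (-0.523)^2 + (-0.116)^2 = 1.298434.
  rho(3) = -0.116 / 1.298434 = -0.0893.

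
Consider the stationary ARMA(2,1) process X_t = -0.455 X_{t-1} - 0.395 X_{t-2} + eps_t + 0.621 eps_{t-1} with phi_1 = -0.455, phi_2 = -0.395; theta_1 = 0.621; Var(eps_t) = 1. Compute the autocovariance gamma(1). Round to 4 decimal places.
\gamma(1) = 0.0211

Multiply the model equation by X_{t-k} and take expectations. With theta_0 = psi_0 = 1 and psi_j the MA(infinity) weights, this gives
  gamma(k) - sum_i phi_i gamma(k-i) = c_k,
  c_k = sigma^2 * sum_{j=k..q} theta_j psi_{j-k}   (c_k = 0 for k > q),
using gamma(-m) = gamma(m).
psi-weights needed (psi_j = theta_j + sum_i phi_i psi_{j-i}):
  psi_1 = theta_1 + phi_1 = 0.621 + (-0.455) = 0.166
Right-hand sides:
  c_0 = sigma^2 (1 + theta_1 psi_1) = 1 * (1 + (0.621)(0.166)) = 1 * 1.103086 = 1.103086
  c_1 = sigma^2 theta_1 = 1 * (0.621) = 0.621
  c_2 = 0
Equations for k = 0, 1, 2 (AR order 2, c_2 = 0):
  (E0) gamma(0) = phi_1 gamma(1) + phi_2 gamma(2) + c_0
  (E1) gamma(1) = phi_1 gamma(0) + phi_2 gamma(1) + c_1
  (E2) gamma(2) = phi_1 gamma(1) + phi_2 gamma(0)
From (E1): gamma(1) = A gamma(0) + B with
  A = phi_1 / (1 - phi_2) = -0.455 / 1.395 = -0.326165,   B = c_1 / (1 - phi_2) = 0.621 / 1.395 = 0.445161.
Insert (E2) into (E0): gamma(0) (1 - phi_2^2) = phi_1 (1 + phi_2) gamma(1) + c_0.
  phi_1 (1 + phi_2) = (-0.455)(0.605) = -0.275275,   1 - phi_2^2 = 0.843975.
Replace gamma(1) by A gamma(0) + B and collect gamma(0):
  gamma(0) [0.843975 - (-0.275275)(-0.326165)] = (-0.275275)(0.445161) + 1.103086
  gamma(0) * 0.75419 = 0.980544
  gamma(0) = 0.980544 / 0.75419 = 1.300129.
  gamma(1) = A gamma(0) + B = (-0.326165)(1.300129) + (0.445161) = 0.021105.
Therefore gamma(1) = 0.0211 (to 4 decimal places).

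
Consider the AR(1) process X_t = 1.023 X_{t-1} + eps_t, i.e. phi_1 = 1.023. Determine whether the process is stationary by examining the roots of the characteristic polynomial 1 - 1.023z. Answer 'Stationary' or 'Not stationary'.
\text{Not stationary}

The AR(p) characteristic polynomial is P(z) = 1 - 1.023z.
Stationarity requires all roots to lie outside the unit circle, i.e. |z| > 1 for every root.
This is linear in z: 1 + (-1.023) z = 0  =>  z = -1/(-1.023) = 0.977517,  |z| = 0.977517.
Moduli of all roots: 0.9775.
All moduli strictly greater than 1? No.
Verdict: Not stationary.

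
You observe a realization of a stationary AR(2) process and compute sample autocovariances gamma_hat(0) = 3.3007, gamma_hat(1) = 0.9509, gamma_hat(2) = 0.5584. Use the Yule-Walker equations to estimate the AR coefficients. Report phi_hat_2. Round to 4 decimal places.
\hat\phi_{2} = 0.0940

The Yule-Walker equations for an AR(p) process read, in matrix form,
  Gamma_p phi = r_p,   with   (Gamma_p)_{ij} = gamma(|i - j|),
                       (r_p)_i = gamma(i),   i,j = 1..p.
Substitute the sample gammas (Toeplitz matrix and right-hand side of size 2):
  Gamma_p = [[3.3007, 0.9509], [0.9509, 3.3007]]
  r_p     = [0.9509, 0.5584]
Written out:
  3.3007 phi_1 + 0.9509 phi_2 = 0.9509
  0.9509 phi_1 + 3.3007 phi_2 = 0.5584
Solve by Cramer's rule:
  det = gamma(0)^2 - gamma(1)^2 = (3.3007)^2 - (0.9509)^2 = 10.89462049 - 0.90421081 = 9.99040968
  phi_hat_1 = [gamma(1) gamma(0) - gamma(1) gamma(2)] / det = [(0.9509)(3.3007) - (0.9509)(0.5584)] / 9.99040968 = 2.60765307 / 9.99040968 = 0.261
  phi_hat_2 = [gamma(0) gamma(2) - gamma(1)^2] / det = [(3.3007)(0.5584) - (0.9509)^2] / 9.99040968 = 0.93890007 / 9.99040968 = 0.094
So phi_hat = [0.2610, 0.0940].
Therefore phi_hat_2 = 0.0940.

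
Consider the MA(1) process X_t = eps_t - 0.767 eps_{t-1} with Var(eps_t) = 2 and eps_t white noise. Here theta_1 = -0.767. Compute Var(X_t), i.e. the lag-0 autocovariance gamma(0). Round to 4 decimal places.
\gamma(0) = 3.1766

For an MA(q) process X_t = eps_t + sum_i theta_i eps_{t-i} with
Var(eps_t) = sigma^2, the variance is
  gamma(0) = sigma^2 * (1 + sum_i theta_i^2).
  sum_i theta_i^2 = (-0.767)^2 = 0.588289.
  gamma(0) = 2 * (1 + 0.588289) = 2 * 1.588289 = 3.176578, which rounds to 3.1766.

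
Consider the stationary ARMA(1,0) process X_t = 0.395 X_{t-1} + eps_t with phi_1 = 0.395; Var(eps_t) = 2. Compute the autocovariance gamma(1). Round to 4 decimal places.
\gamma(1) = 0.9360

Multiply the model equation by X_{t-k} and take expectations. With theta_0 = psi_0 = 1 and psi_j the MA(infinity) weights, this gives
  gamma(k) - sum_i phi_i gamma(k-i) = c_k,
  c_k = sigma^2 * sum_{j=k..q} theta_j psi_{j-k}   (c_k = 0 for k > q),
using gamma(-m) = gamma(m).
Pure AR (q = 0): c_0 = sigma^2 = 2, c_k = 0 for k >= 1.
Equations for k = 0 and k = 1 (AR order 1):
  gamma(0) = phi_1 gamma(1) + c_0
  gamma(1) = phi_1 gamma(0) + c_1
Substituting the second into the first: gamma(0) (1 - phi_1^2) = c_0 + phi_1 c_1, so
  gamma(0) = c_0 / (1 - phi_1^2) = 2 / (1 - (0.395)^2) = 2 / 0.843975 = 2.369738.
  gamma(1) = phi_1 gamma(0) = (0.395)(2.369738) = 0.936047.
Therefore gamma(1) = 0.9360 (to 4 decimal places).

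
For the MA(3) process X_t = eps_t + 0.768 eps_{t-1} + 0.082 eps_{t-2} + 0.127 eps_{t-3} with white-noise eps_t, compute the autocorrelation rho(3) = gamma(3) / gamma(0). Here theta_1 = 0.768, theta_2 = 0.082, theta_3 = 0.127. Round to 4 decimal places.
\rho(3) = 0.0788

For an MA(q) process with theta_0 = 1, the autocovariance is
  gamma(k) = sigma^2 * sum_{i=0..q-k} theta_i * theta_{i+k},
and rho(k) = gamma(k) / gamma(0). Sigma^2 cancels.
  numerator   = (1)*(0.127) = 0.127.
  denominator = (1)^2 + (0.768)^2 + (0.082)^2 + (0.127)^2 = 1.612677.
  rho(3) = 0.127 / 1.612677 = 0.0788.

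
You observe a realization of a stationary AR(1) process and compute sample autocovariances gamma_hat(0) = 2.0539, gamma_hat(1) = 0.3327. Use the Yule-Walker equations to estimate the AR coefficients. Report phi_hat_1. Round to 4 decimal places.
\hat\phi_{1} = 0.1620

The Yule-Walker equations for an AR(p) process read, in matrix form,
  Gamma_p phi = r_p,   with   (Gamma_p)_{ij} = gamma(|i - j|),
                       (r_p)_i = gamma(i),   i,j = 1..p.
Substitute the sample gammas (Toeplitz matrix and right-hand side of size 1):
  Gamma_p = [[2.0539]]
  r_p     = [0.3327]
With p = 1 this is the single equation gamma(0) phi_1 = gamma(1):
  phi_hat_1 = gamma(1) / gamma(0) = 0.3327 / 2.0539 = 0.1620.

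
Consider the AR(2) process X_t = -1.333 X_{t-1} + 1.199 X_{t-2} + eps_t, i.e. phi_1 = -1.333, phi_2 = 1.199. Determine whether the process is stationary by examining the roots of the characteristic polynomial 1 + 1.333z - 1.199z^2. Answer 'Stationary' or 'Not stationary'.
\text{Not stationary}

The AR(p) characteristic polynomial is P(z) = 1 + 1.333z - 1.199z^2.
Stationarity requires all roots to lie outside the unit circle, i.e. |z| > 1 for every root.
Set 1 + (1.333) z + (-1.199) z^2 = 0, i.e. a z^2 + b z + c = 0 with a = -1.199, b = 1.333, c = 1.
Discriminant D = b^2 - 4ac = (1.333)^2 - 4*(-1.199)*1 = 1.776889 - (-4.796) = 6.572889.
D >= 0, so the roots are real: z = (-b +/- sqrt(D)) / (2a) = (-1.333 +/- 2.563765) / (-2.398).
  z_1 = (-1.333 + 2.563765) / (-2.398) = -0.5132,   |z_1| = 0.5132.
  z_2 = (-1.333 - 2.563765) / (-2.398) = 1.625,   |z_2| = 1.625.
Moduli of all roots: 0.5132, 1.6250.
All moduli strictly greater than 1? No.
Verdict: Not stationary.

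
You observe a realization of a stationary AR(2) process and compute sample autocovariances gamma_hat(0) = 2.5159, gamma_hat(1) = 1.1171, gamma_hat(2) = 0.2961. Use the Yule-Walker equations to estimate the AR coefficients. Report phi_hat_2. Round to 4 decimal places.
\hat\phi_{2} = -0.0990

The Yule-Walker equations for an AR(p) process read, in matrix form,
  Gamma_p phi = r_p,   with   (Gamma_p)_{ij} = gamma(|i - j|),
                       (r_p)_i = gamma(i),   i,j = 1..p.
Substitute the sample gammas (Toeplitz matrix and right-hand side of size 2):
  Gamma_p = [[2.5159, 1.1171], [1.1171, 2.5159]]
  r_p     = [1.1171, 0.2961]
Written out:
  2.5159 phi_1 + 1.1171 phi_2 = 1.1171
  1.1171 phi_1 + 2.5159 phi_2 = 0.2961
Solve by Cramer's rule:
  det = gamma(0)^2 - gamma(1)^2 = (2.5159)^2 - (1.1171)^2 = 6.32975281 - 1.24791241 = 5.0818404
  phi_hat_1 = [gamma(1) gamma(0) - gamma(1) gamma(2)] / det = [(1.1171)(2.5159) - (1.1171)(0.2961)] / 5.0818404 = 2.47973858 / 5.0818404 = 0.488
  phi_hat_2 = [gamma(0) gamma(2) - gamma(1)^2] / det = [(2.5159)(0.2961) - (1.1171)^2] / 5.0818404 = -0.50295442 / 5.0818404 = -0.099
So phi_hat = [0.4880, -0.0990].
Therefore phi_hat_2 = -0.0990.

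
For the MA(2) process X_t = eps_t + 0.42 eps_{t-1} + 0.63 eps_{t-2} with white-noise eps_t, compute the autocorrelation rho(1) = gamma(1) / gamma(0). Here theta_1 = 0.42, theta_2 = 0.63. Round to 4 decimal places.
\rho(1) = 0.4351

For an MA(q) process with theta_0 = 1, the autocovariance is
  gamma(k) = sigma^2 * sum_{i=0..q-k} theta_i * theta_{i+k},
and rho(k) = gamma(k) / gamma(0). Sigma^2 cancels.
  numerator   = (1)*(0.42) + (0.42)*(0.63) = 0.6846.
  denominator = (1)^2 + (0.42)^2 + (0.63)^2 = 1.5733.
  rho(1) = 0.6846 / 1.5733 = 0.4351.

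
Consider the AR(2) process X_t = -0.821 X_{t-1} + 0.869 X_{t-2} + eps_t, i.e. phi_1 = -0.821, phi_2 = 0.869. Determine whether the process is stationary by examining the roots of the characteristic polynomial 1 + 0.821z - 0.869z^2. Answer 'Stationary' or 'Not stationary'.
\text{Not stationary}

The AR(p) characteristic polynomial is P(z) = 1 + 0.821z - 0.869z^2.
Stationarity requires all roots to lie outside the unit circle, i.e. |z| > 1 for every root.
Set 1 + (0.821) z + (-0.869) z^2 = 0, i.e. a z^2 + b z + c = 0 with a = -0.869, b = 0.821, c = 1.
Discriminant D = b^2 - 4ac = (0.821)^2 - 4*(-0.869)*1 = 0.674041 - (-3.476) = 4.150041.
D >= 0, so the roots are real: z = (-b +/- sqrt(D)) / (2a) = (-0.821 +/- 2.037165) / (-1.738).
  z_1 = (-0.821 + 2.037165) / (-1.738) = -0.6997,   |z_1| = 0.6997.
  z_2 = (-0.821 - 2.037165) / (-1.738) = 1.6445,   |z_2| = 1.6445.
Moduli of all roots: 0.6997, 1.6445.
All moduli strictly greater than 1? No.
Verdict: Not stationary.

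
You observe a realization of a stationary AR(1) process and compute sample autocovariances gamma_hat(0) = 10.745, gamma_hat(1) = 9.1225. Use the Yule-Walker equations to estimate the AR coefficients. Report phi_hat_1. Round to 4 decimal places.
\hat\phi_{1} = 0.8490

The Yule-Walker equations for an AR(p) process read, in matrix form,
  Gamma_p phi = r_p,   with   (Gamma_p)_{ij} = gamma(|i - j|),
                       (r_p)_i = gamma(i),   i,j = 1..p.
Substitute the sample gammas (Toeplitz matrix and right-hand side of size 1):
  Gamma_p = [[10.745]]
  r_p     = [9.1225]
With p = 1 this is the single equation gamma(0) phi_1 = gamma(1):
  phi_hat_1 = gamma(1) / gamma(0) = 9.1225 / 10.745 = 0.8490.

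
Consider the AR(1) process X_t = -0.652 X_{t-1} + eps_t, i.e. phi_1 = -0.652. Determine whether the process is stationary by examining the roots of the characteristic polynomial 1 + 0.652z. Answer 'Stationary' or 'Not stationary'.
\text{Stationary}

The AR(p) characteristic polynomial is P(z) = 1 + 0.652z.
Stationarity requires all roots to lie outside the unit circle, i.e. |z| > 1 for every root.
This is linear in z: 1 + (0.652) z = 0  =>  z = -1/(0.652) = -1.533742,  |z| = 1.533742.
Moduli of all roots: 1.5337.
All moduli strictly greater than 1? Yes.
Verdict: Stationary.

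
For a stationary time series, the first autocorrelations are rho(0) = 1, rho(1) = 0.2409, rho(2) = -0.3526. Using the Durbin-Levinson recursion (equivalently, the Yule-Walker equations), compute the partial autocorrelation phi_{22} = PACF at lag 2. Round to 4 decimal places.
\phi_{22} = -0.4359

The PACF at lag k is phi_{kk}, the last component of the solution
to the Yule-Walker system G_k phi = r_k where
  (G_k)_{ij} = rho(|i - j|), (r_k)_i = rho(i), i,j = 1..k.
Equivalently, Durbin-Levinson gives phi_{kk} iteratively:
  phi_{11} = rho(1)
  phi_{kk} = [rho(k) - sum_{j=1..k-1} phi_{k-1,j} rho(k-j)]
            / [1 - sum_{j=1..k-1} phi_{k-1,j} rho(j)],
  phi_{k,j} = phi_{k-1,j} - phi_{kk} phi_{k-1,k-j},  j = 1..k-1.
Step k = 1:
  phi_11 = rho(1) = 0.2409.
Step k = 2:
  phi_22 = [rho(2) - phi_11 rho(1)] / [1 - phi_11 rho(1)] = [-0.3526 - (0.2409)(0.2409)] / [1 - (0.2409)(0.2409)]
         = -0.41063281 / 0.94196719 = -0.4359.
Therefore phi_{22} = -0.4359.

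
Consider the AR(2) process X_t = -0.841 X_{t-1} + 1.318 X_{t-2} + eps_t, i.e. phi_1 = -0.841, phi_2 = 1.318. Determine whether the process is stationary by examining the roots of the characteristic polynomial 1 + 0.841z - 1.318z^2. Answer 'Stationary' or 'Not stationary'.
\text{Not stationary}

The AR(p) characteristic polynomial is P(z) = 1 + 0.841z - 1.318z^2.
Stationarity requires all roots to lie outside the unit circle, i.e. |z| > 1 for every root.
Set 1 + (0.841) z + (-1.318) z^2 = 0, i.e. a z^2 + b z + c = 0 with a = -1.318, b = 0.841, c = 1.
Discriminant D = b^2 - 4ac = (0.841)^2 - 4*(-1.318)*1 = 0.707281 - (-5.272) = 5.979281.
D >= 0, so the roots are real: z = (-b +/- sqrt(D)) / (2a) = (-0.841 +/- 2.445257) / (-2.636).
  z_1 = (-0.841 + 2.445257) / (-2.636) = -0.6086,   |z_1| = 0.6086.
  z_2 = (-0.841 - 2.445257) / (-2.636) = 1.2467,   |z_2| = 1.2467.
Moduli of all roots: 0.6086, 1.2467.
All moduli strictly greater than 1? No.
Verdict: Not stationary.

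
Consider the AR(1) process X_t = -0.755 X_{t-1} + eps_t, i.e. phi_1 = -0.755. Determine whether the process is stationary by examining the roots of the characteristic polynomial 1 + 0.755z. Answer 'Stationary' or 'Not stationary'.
\text{Stationary}

The AR(p) characteristic polynomial is P(z) = 1 + 0.755z.
Stationarity requires all roots to lie outside the unit circle, i.e. |z| > 1 for every root.
This is linear in z: 1 + (0.755) z = 0  =>  z = -1/(0.755) = -1.324503,  |z| = 1.324503.
Moduli of all roots: 1.3245.
All moduli strictly greater than 1? Yes.
Verdict: Stationary.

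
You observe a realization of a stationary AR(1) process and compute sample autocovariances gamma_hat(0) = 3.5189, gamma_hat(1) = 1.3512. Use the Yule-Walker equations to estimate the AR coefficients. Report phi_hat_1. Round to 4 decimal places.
\hat\phi_{1} = 0.3840

The Yule-Walker equations for an AR(p) process read, in matrix form,
  Gamma_p phi = r_p,   with   (Gamma_p)_{ij} = gamma(|i - j|),
                       (r_p)_i = gamma(i),   i,j = 1..p.
Substitute the sample gammas (Toeplitz matrix and right-hand side of size 1):
  Gamma_p = [[3.5189]]
  r_p     = [1.3512]
With p = 1 this is the single equation gamma(0) phi_1 = gamma(1):
  phi_hat_1 = gamma(1) / gamma(0) = 1.3512 / 3.5189 = 0.3840.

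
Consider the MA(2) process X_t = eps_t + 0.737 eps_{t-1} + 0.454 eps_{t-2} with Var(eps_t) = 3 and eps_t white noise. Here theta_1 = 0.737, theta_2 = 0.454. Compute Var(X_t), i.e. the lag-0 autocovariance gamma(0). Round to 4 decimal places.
\gamma(0) = 5.2479

For an MA(q) process X_t = eps_t + sum_i theta_i eps_{t-i} with
Var(eps_t) = sigma^2, the variance is
  gamma(0) = sigma^2 * (1 + sum_i theta_i^2).
  sum_i theta_i^2 = (0.737)^2 + (0.454)^2 = 0.543169 + 0.206116 = 0.749285.
  gamma(0) = 3 * (1 + 0.749285) = 3 * 1.749285 = 5.247855, which rounds to 5.2479.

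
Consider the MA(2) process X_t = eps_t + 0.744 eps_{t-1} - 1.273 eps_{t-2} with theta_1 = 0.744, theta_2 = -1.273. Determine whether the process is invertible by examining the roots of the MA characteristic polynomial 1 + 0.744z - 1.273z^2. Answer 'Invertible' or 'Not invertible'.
\text{Not invertible}

The MA(q) characteristic polynomial is P(z) = 1 + 0.744z - 1.273z^2.
Invertibility requires all roots to lie outside the unit circle, i.e. |z| > 1 for every root.
Set 1 + (0.744) z + (-1.273) z^2 = 0, i.e. a z^2 + b z + c = 0 with a = -1.273, b = 0.744, c = 1.
Discriminant D = b^2 - 4ac = (0.744)^2 - 4*(-1.273)*1 = 0.553536 - (-5.092) = 5.645536.
D >= 0, so the roots are real: z = (-b +/- sqrt(D)) / (2a) = (-0.744 +/- 2.376034) / (-2.546).
  z_1 = (-0.744 + 2.376034) / (-2.546) = -0.641,   |z_1| = 0.641.
  z_2 = (-0.744 - 2.376034) / (-2.546) = 1.2255,   |z_2| = 1.2255.
Moduli of all roots: 0.6410, 1.2255.
All moduli strictly greater than 1? No.
Verdict: Not invertible.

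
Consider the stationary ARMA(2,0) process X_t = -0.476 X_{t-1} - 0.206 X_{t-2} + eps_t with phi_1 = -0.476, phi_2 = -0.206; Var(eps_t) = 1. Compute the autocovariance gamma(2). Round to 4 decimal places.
\gamma(2) = -0.0224

Multiply the model equation by X_{t-k} and take expectations. With theta_0 = psi_0 = 1 and psi_j the MA(infinity) weights, this gives
  gamma(k) - sum_i phi_i gamma(k-i) = c_k,
  c_k = sigma^2 * sum_{j=k..q} theta_j psi_{j-k}   (c_k = 0 for k > q),
using gamma(-m) = gamma(m).
Pure AR (q = 0): c_0 = sigma^2 = 1, c_k = 0 for k >= 1.
Equations for k = 0, 1, 2 (AR order 2, c_2 = 0):
  (E0) gamma(0) = phi_1 gamma(1) + phi_2 gamma(2) + c_0
  (E1) gamma(1) = phi_1 gamma(0) + phi_2 gamma(1) + c_1
  (E2) gamma(2) = phi_1 gamma(1) + phi_2 gamma(0)
From (E1): gamma(1) = A gamma(0) + B with
  A = phi_1 / (1 - phi_2) = -0.476 / 1.206 = -0.394693,   B = c_1 / (1 - phi_2) = 0 / 1.206 = 0.
Insert (E2) into (E0): gamma(0) (1 - phi_2^2) = phi_1 (1 + phi_2) gamma(1) + c_0.
  phi_1 (1 + phi_2) = (-0.476)(0.794) = -0.377944,   1 - phi_2^2 = 0.957564.
Replace gamma(1) by A gamma(0) + B and collect gamma(0):
  gamma(0) [0.957564 - (-0.377944)(-0.394693)] = c_0 = 1
  gamma(0) * 0.808392 = 1
  gamma(0) = 1 / 0.808392 = 1.237024.
  gamma(1) = A gamma(0) = (-0.394693)(1.237024) = -0.488245.
  gamma(2) = phi_1 gamma(1) + phi_2 gamma(0) = (-0.476)(-0.488245) + (-0.206)(1.237024) = -0.022422.
Therefore gamma(2) = -0.0224 (to 4 decimal places).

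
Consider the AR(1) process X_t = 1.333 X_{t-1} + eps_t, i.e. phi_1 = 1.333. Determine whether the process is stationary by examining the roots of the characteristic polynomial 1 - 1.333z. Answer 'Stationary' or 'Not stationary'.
\text{Not stationary}

The AR(p) characteristic polynomial is P(z) = 1 - 1.333z.
Stationarity requires all roots to lie outside the unit circle, i.e. |z| > 1 for every root.
This is linear in z: 1 + (-1.333) z = 0  =>  z = -1/(-1.333) = 0.750188,  |z| = 0.750188.
Moduli of all roots: 0.7502.
All moduli strictly greater than 1? No.
Verdict: Not stationary.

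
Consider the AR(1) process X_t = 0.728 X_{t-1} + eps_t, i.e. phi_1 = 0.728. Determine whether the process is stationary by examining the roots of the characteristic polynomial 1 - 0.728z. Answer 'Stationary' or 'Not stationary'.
\text{Stationary}

The AR(p) characteristic polynomial is P(z) = 1 - 0.728z.
Stationarity requires all roots to lie outside the unit circle, i.e. |z| > 1 for every root.
This is linear in z: 1 + (-0.728) z = 0  =>  z = -1/(-0.728) = 1.373626,  |z| = 1.373626.
Moduli of all roots: 1.3736.
All moduli strictly greater than 1? Yes.
Verdict: Stationary.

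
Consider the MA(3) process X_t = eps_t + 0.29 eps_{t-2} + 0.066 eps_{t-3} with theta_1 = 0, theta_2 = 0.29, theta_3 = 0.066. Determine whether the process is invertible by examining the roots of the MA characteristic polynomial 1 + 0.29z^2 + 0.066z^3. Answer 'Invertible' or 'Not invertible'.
\text{Invertible}

The MA(q) characteristic polynomial is P(z) = 1 + 0.29z^2 + 0.066z^3.
Invertibility requires all roots to lie outside the unit circle, i.e. |z| > 1 for every root.
Degree 3: look for a simple real root z0 first, then factor out (1 - z/z0) and solve the remaining quadratic.
Testing z0 = -5: P(-5) = 1 + (0)(-5) + (0.29)(-5)^2 + (0.066)(-5)^3
  = 1 + (0) + (7.25) + (-8.25) = 0.  So z_0 = -5 is a root, |z_0| = 5.
Divide out the factor (1 + 0.2 z) = (1 - z/z0) (since 1/z0 = -0.2):
  P(z) = (1 + 0.2 z)(1 + (-0.2) z + (0.33) z^2)
  [check: z-coef -0.2 - (-0.2) = 0; z^2-coef 0.33 - (-0.2)(-0.2) = 0.29; z^3-coef -(-0.2)(0.33) = 0.066.]
Remaining roots from the quadratic factor 1 + (-0.2) z + (0.33) z^2:
  Set 1 + (-0.2) z + (0.33) z^2 = 0, i.e. a z^2 + b z + c = 0 with a = 0.33, b = -0.2, c = 1.
  Discriminant D = b^2 - 4ac = (-0.2)^2 - 4*(0.33)*1 = 0.04 - (1.32) = -1.28.
  D < 0, so the roots are the complex-conjugate pair z = (-b +/- i sqrt(-D)) / (2a) = 0.303 +/- 1.7142i.
  For a conjugate pair |z|^2 = z * conj(z) = (product of roots) = c/a = 1/(0.33) = 3.030303, so |z| = sqrt(3.030303) = 1.7408 for both roots.
Moduli of all roots: 5.0000, 1.7408, 1.7408.
All moduli strictly greater than 1? Yes.
Verdict: Invertible.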